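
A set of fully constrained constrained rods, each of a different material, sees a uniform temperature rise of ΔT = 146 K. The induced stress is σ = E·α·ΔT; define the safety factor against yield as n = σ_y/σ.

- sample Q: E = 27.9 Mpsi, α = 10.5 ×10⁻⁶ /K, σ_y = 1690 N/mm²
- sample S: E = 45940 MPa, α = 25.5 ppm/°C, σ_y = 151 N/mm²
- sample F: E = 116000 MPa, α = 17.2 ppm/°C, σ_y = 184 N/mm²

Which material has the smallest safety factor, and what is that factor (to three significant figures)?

With everything in SI (GPa, ×10⁻⁶/K, MPa):
  sample Q: E = 192.4, α = 10.5, σ_y = 1690 → σ = 295 MPa, n = 5.73
  sample S: E = 45.94, α = 25.5, σ_y = 151.0 → σ = 171 MPa, n = 0.883
  sample F: E = 116.0, α = 17.2, σ_y = 184.0 → σ = 291 MPa, n = 0.632
Smallest n: sample F with n = 0.632.

sample F, n = 0.632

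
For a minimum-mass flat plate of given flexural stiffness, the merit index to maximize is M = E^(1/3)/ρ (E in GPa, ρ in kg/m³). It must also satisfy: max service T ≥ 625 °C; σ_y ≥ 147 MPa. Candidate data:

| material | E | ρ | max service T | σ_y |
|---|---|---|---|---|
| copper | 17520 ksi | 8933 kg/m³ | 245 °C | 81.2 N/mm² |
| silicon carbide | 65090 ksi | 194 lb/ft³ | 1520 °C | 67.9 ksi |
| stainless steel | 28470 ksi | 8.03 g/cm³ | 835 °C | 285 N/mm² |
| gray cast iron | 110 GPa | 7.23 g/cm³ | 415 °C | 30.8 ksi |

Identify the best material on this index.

Screen on constraints: max service T ≥ 625 °C; σ_y ≥ 147 MPa. Survivors: silicon carbide, stainless steel.
Normalizing units and computing the index:
  silicon carbide: E = 448.8 GPa, ρ = 3108 kg/m³
  stainless steel: E = 196.3 GPa, ρ = 8030 kg/m³
  silicon carbide: M = 2.46×10⁻³
  stainless steel: M = 0.724×10⁻³
Silicon carbide ranks first.

silicon carbide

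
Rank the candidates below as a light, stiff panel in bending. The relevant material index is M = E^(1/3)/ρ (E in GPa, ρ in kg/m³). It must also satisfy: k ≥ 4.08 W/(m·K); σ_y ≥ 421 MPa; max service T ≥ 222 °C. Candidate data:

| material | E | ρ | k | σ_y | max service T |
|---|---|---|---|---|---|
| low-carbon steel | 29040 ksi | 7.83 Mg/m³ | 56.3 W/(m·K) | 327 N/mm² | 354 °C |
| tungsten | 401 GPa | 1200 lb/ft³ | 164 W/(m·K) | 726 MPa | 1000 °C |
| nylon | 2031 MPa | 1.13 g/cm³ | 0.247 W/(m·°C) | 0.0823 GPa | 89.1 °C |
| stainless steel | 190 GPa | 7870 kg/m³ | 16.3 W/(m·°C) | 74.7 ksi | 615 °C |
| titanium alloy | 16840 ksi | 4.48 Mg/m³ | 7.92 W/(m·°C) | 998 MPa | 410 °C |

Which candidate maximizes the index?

Screen on constraints: k ≥ 4.08 W/(m·K); σ_y ≥ 421 MPa; max service T ≥ 222 °C. Survivors: tungsten, stainless steel, titanium alloy.
Convert each candidate to consistent units, then evaluate M:
  tungsten: E = 401.0 GPa, ρ = 19220 kg/m³
  stainless steel: E = 190.0 GPa, ρ = 7870 kg/m³
  titanium alloy: E = 116.1 GPa, ρ = 4480 kg/m³
  titanium alloy: M = 1.09×10⁻³
  stainless steel: M = 0.730×10⁻³
  tungsten: M = 0.384×10⁻³
Titanium alloy ranks first.

titanium alloy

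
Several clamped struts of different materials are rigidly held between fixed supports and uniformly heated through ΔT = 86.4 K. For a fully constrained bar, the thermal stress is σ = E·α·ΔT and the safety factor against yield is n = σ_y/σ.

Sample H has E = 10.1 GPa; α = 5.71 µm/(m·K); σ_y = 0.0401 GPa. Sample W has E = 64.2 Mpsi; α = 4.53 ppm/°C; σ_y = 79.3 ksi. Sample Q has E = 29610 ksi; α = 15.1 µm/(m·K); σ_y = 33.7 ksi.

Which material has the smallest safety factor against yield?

With everything in SI (GPa, ×10⁻⁶/K, MPa):
  sample H: E = 10.10, α = 5.71, σ_y = 40.10 → σ = 4.98 MPa, n = 8.05
  sample W: E = 442.6, α = 4.53, σ_y = 546.8 → σ = 173 MPa, n = 3.16
  sample Q: E = 204.2, α = 15.1, σ_y = 232.4 → σ = 266 MPa, n = 0.872
Smallest n: sample Q with n = 0.872.

sample Q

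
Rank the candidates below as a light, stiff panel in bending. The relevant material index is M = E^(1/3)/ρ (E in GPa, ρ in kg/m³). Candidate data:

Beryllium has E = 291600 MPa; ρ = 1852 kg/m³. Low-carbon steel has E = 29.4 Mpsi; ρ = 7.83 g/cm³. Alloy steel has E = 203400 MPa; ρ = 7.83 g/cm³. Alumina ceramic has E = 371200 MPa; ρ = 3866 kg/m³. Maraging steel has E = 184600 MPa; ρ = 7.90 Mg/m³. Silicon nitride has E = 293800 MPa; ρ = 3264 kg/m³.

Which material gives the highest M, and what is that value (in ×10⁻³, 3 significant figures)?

Normalizing units and computing the index:
  beryllium: E = 291.6 GPa, ρ = 1852 kg/m³
  low-carbon steel: E = 202.7 GPa, ρ = 7830 kg/m³
  alloy steel: E = 203.4 GPa, ρ = 7830 kg/m³
  alumina ceramic: E = 371.2 GPa, ρ = 3866 kg/m³
  maraging steel: E = 184.6 GPa, ρ = 7900 kg/m³
  silicon nitride: E = 293.8 GPa, ρ = 3264 kg/m³
  beryllium: M = 3.58×10⁻³
  silicon nitride: M = 2.04×10⁻³
  alumina ceramic: M = 1.86×10⁻³
  alloy steel: M = 0.751×10⁻³
  low-carbon steel: M = 0.750×10⁻³
  maraging steel: M = 0.721×10⁻³
The maximum is for beryllium.

beryllium, M = 3.58×10⁻³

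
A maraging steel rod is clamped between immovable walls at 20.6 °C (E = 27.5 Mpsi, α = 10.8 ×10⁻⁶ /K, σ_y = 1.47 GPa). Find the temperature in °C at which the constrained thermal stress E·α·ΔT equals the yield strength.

E = 27.5 Mpsi = 189.6 GPa.
σ_y = 1.47 GPa = 1470 MPa.
E·α·ΔT = 1470 MPa ⇒ ΔT = 1470 / (189.6×10³ × 10.8×10⁻⁶) = 717.9 K.
T = 20.6 + 717.9 = 738.5 °C.

738 °C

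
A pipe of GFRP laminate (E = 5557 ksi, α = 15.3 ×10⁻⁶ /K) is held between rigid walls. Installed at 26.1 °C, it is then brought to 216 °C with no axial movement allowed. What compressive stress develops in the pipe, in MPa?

111 MPa

E = 5557 ksi = 38.31 GPa.
ΔT = 189.9 K. Constrained thermal stress σ = E·α·ΔT = 38.31×10³ MPa × 15.3×10⁻⁶ × 189.9 = 111 MPa (compressive).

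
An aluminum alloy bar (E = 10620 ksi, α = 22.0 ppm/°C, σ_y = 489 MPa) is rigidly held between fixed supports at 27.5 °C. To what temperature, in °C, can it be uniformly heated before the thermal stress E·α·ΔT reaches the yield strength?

E = 10620 ksi = 73.22 GPa.
E·α·ΔT = 489.0 MPa ⇒ ΔT = 489.0 / (73.22×10³ × 22.0×10⁻⁶) = 303.6 K.
T = 27.5 + 303.6 = 331.1 °C.

331 °C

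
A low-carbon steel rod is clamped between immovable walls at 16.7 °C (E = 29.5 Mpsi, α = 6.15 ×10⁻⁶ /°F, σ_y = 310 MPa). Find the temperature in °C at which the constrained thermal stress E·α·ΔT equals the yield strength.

E = 29.5 Mpsi = 203.4 GPa.
α = 6.15×10⁻⁶/°F × 9/5 = 11.1×10⁻⁶/K.
E·α·ΔT = 310.0 MPa ⇒ ΔT = 310.0 / (203.4×10³ × 11.1×10⁻⁶) = 137.7 K.
T = 16.7 + 137.7 = 154.4 °C.

154 °C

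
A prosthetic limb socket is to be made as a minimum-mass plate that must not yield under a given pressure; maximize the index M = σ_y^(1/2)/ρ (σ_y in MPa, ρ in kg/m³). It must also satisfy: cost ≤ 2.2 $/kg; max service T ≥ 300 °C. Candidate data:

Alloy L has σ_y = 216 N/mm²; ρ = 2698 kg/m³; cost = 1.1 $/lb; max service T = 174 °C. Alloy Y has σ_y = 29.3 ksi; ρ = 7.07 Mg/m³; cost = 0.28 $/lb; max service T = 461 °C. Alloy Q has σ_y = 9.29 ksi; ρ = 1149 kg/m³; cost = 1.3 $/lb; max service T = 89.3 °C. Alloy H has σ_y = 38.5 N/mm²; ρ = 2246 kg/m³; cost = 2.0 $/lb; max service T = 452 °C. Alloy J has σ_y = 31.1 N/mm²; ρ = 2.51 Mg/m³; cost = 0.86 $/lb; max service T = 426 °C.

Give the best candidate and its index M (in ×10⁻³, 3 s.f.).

alloy J, M = 2.22×10⁻³

Screen on constraints: cost ≤ 2.2 $/kg; max service T ≥ 300 °C. Survivors: alloy Y, alloy J.
In SI units:
  alloy Y: σ_y = 202.0 MPa, ρ = 7070 kg/m³
  alloy J: σ_y = 31.10 MPa, ρ = 2510 kg/m³
  alloy J: M = 2.22×10⁻³
  alloy Y: M = 2.01×10⁻³
Highest index: alloy J.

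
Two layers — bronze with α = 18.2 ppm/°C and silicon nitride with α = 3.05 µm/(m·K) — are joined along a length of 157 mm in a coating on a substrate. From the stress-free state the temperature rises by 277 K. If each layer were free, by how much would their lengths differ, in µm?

659 µm

Δα = |18.2 − 3.05|×10⁻⁶/K = 15.1×10⁻⁶/K.
ΔL_mismatch = Δα·L·ΔT = 15.1×10⁻⁶ × 157.0 mm × 277.0 K = 659 µm.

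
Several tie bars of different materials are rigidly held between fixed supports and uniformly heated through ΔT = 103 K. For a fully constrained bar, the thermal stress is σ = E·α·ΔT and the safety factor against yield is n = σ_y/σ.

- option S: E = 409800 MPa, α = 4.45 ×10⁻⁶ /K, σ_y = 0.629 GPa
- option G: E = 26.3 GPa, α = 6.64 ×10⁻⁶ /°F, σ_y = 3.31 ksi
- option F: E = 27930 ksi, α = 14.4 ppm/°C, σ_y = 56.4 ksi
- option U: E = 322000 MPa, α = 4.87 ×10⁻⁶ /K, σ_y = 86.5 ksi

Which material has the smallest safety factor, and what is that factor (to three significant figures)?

option G, n = 0.705

Per material, after unit conversion:
  option S: E = 409.8, α = 4.45, σ_y = 629.0 → σ = 188 MPa, n = 3.35
  option G: E = 26.30, α = 12.0, σ_y = 22.82 → σ = 32.4 MPa, n = 0.705
  option F: E = 192.6, α = 14.4, σ_y = 388.9 → σ = 286 MPa, n = 1.36
  option U: E = 322.0, α = 4.87, σ_y = 596.4 → σ = 162 MPa, n = 3.69
Smallest n: option G with n = 0.705.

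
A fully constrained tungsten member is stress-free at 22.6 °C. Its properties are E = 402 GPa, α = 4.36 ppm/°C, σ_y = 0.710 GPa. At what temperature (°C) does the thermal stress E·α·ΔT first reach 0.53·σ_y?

237 °C

σ_y = 0.710 GPa = 710.0 MPa.
E·α·ΔT = 376.3 MPa ⇒ ΔT = 376.3 / (402.0×10³ × 4.36×10⁻⁶) = 214.7 K.
T = 22.6 + 214.7 = 237.3 °C.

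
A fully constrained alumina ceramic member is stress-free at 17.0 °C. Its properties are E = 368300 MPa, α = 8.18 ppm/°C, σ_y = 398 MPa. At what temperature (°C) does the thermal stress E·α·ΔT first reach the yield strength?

149 °C

E = 368300 MPa = 368.3 GPa.
E·α·ΔT = 398.0 MPa ⇒ ΔT = 398.0 / (368.3×10³ × 8.18×10⁻⁶) = 132.1 K.
T = 17.0 + 132.1 = 149.1 °C.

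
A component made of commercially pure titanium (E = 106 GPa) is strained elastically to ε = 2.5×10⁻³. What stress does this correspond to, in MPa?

σ = E·ε = 106000 MPa × 2.5×10⁻³ = 265 MPa.

265 MPa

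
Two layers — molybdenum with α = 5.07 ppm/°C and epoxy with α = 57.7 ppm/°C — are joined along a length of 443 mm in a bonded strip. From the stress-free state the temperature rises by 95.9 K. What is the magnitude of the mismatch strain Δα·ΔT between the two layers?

5.05×10⁻³

Δα = |5.07 − 57.7|×10⁻⁶/K = 52.6×10⁻⁶/K.
Mismatch strain = Δα·ΔT = 52.6×10⁻⁶ × 95.9 = 5.05×10⁻³.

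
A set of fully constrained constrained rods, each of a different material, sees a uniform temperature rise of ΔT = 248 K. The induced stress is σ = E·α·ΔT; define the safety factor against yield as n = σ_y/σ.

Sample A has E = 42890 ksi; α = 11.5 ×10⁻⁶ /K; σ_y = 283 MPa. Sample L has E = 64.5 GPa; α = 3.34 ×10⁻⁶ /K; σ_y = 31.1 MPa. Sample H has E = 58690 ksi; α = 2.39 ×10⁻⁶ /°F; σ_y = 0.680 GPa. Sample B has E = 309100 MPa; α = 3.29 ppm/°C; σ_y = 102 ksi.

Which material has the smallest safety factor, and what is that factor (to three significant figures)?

In consistent units (E in GPa, α in ×10⁻⁶/K, σ_y in MPa):
  sample A: E = 295.7, α = 11.5, σ_y = 283.0 → σ = 843 MPa, n = 0.336
  sample L: E = 64.50, α = 3.34, σ_y = 31.10 → σ = 53.4 MPa, n = 0.582
  sample H: E = 404.7, α = 4.30, σ_y = 680.0 → σ = 432 MPa, n = 1.58
  sample B: E = 309.1, α = 3.29, σ_y = 703.3 → σ = 252 MPa, n = 2.79
Smallest n: sample A with n = 0.336.

sample A, n = 0.336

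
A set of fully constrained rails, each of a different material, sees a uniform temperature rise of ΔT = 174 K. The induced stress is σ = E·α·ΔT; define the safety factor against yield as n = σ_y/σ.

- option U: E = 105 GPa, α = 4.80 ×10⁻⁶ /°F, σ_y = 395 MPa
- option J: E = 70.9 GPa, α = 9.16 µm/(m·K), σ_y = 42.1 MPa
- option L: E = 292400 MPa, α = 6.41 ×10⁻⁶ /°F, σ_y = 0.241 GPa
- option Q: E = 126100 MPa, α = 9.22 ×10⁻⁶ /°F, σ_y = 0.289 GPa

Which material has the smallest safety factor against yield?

option J

Converting E to GPa, α to ×10⁻⁶/K, σ_y to MPa, then σ and n for each:
  option U: E = 105.0, α = 8.64, σ_y = 395.0 → σ = 158 MPa, n = 2.50
  option J: E = 70.90, α = 9.16, σ_y = 42.10 → σ = 113 MPa, n = 0.373
  option L: E = 292.4, α = 11.5, σ_y = 241.0 → σ = 587 MPa, n = 0.411
  option Q: E = 126.1, α = 16.6, σ_y = 289.0 → σ = 364 MPa, n = 0.794
The minimum is option J at n = 0.373.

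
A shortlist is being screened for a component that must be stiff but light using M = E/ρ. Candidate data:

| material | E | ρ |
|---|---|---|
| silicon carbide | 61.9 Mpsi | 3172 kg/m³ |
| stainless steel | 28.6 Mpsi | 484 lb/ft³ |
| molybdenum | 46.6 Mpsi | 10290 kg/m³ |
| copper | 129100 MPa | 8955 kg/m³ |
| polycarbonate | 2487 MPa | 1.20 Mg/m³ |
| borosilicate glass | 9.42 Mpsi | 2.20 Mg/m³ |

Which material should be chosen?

Putting every candidate on a common basis:
  silicon carbide: E = 426.8 GPa, ρ = 3172 kg/m³
  stainless steel: E = 197.2 GPa, ρ = 7753 kg/m³
  molybdenum: E = 321.3 GPa, ρ = 10290 kg/m³
  copper: E = 129.1 GPa, ρ = 8955 kg/m³
  polycarbonate: E = 2.487 GPa, ρ = 1200 kg/m³
  borosilicate glass: E = 64.95 GPa, ρ = 2200 kg/m³
  silicon carbide: M = 135 MN·m/kg
  molybdenum: M = 31.2 MN·m/kg
  borosilicate glass: M = 29.5 MN·m/kg
  stainless steel: M = 25.4 MN·m/kg
  copper: M = 14.4 MN·m/kg
  polycarbonate: M = 2.07 MN·m/kg
Silicon carbide has the largest M.

silicon carbide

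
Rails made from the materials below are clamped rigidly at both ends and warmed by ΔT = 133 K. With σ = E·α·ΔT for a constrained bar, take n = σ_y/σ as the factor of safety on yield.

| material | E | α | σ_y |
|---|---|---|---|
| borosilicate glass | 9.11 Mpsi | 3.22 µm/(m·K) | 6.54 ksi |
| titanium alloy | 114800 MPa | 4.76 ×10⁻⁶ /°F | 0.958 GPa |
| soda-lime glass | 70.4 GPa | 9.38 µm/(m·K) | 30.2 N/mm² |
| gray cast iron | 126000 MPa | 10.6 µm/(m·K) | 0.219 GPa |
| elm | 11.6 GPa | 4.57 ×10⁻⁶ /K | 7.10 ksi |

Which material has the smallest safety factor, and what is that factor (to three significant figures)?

soda-lime glass, n = 0.344

Converting E to GPa, α to ×10⁻⁶/K, σ_y to MPa, then σ and n for each:
  borosilicate glass: E = 62.81, α = 3.22, σ_y = 45.09 → σ = 26.9 MPa, n = 1.68
  titanium alloy: E = 114.8, α = 8.57, σ_y = 958.0 → σ = 131 MPa, n = 7.32
  soda-lime glass: E = 70.40, α = 9.38, σ_y = 30.20 → σ = 87.8 MPa, n = 0.344
  gray cast iron: E = 126.0, α = 10.6, σ_y = 219.0 → σ = 178 MPa, n = 1.23
  elm: E = 11.60, α = 4.57, σ_y = 48.95 → σ = 7.05 MPa, n = 6.94
Soda-lime glass has the lowest safety factor, n = 0.344.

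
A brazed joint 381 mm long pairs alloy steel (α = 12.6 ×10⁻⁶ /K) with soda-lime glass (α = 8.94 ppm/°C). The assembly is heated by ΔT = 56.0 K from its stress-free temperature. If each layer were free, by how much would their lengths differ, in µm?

78.1 µm

Δα = |12.6 − 8.94|×10⁻⁶/K = 3.66×10⁻⁶/K.
ΔL_mismatch = Δα·L·ΔT = 3.66×10⁻⁶ × 381.0 mm × 56.0 K = 78.1 µm.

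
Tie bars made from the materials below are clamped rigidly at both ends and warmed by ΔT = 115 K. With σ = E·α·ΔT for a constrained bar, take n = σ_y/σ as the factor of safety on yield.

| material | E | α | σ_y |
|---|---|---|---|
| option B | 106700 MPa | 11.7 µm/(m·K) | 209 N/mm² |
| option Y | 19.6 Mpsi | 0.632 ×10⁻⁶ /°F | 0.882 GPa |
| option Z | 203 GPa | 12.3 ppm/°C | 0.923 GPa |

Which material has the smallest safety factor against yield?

With everything in SI (GPa, ×10⁻⁶/K, MPa):
  option B: E = 106.7, α = 11.7, σ_y = 209.0 → σ = 144 MPa, n = 1.46
  option Y: E = 135.1, α = 1.14, σ_y = 882.0 → σ = 17.7 MPa, n = 49.9
  option Z: E = 203.0, α = 12.3, σ_y = 923.0 → σ = 287 MPa, n = 3.21
Option B has the lowest safety factor, n = 1.46.

option B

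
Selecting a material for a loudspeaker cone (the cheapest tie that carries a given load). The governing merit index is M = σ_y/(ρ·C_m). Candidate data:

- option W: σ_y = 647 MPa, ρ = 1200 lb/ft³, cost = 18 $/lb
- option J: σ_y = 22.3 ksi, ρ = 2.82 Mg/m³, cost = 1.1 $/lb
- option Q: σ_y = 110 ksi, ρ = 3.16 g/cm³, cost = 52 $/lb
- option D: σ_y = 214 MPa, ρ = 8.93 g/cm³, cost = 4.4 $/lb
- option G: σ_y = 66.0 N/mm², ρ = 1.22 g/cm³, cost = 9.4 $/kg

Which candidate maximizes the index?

After converting to SI:
  option W: σ_y = 647.0 MPa, ρ = 19220 kg/m³, cost = 39.68 $/kg
  option J: σ_y = 153.8 MPa, ρ = 2820 kg/m³, cost = 2.425 $/kg
  option Q: σ_y = 758.4 MPa, ρ = 3160 kg/m³, cost = 114.6 $/kg
  option D: σ_y = 214.0 MPa, ρ = 8930 kg/m³, cost = 9.700 $/kg
  option G: σ_y = 66.00 MPa, ρ = 1220 kg/m³, cost = 9.400 $/kg
  option J: M = 22.5 kN·m per $
  option G: M = 5.76 kN·m per $
  option D: M = 2.47 kN·m per $
  option Q: M = 2.09 kN·m per $
  option W: M = 0.848 kN·m per $
Option J has the largest M.

option J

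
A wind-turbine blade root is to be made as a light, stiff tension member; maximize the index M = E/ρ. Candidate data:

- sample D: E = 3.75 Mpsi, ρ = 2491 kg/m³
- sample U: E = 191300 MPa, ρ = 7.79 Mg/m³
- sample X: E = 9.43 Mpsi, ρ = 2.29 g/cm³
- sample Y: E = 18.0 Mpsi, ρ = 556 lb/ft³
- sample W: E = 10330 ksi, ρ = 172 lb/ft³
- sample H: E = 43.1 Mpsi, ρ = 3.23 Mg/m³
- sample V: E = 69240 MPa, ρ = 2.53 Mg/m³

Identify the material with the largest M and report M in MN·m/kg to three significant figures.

In SI units:
  sample D: E = 25.86 GPa, ρ = 2491 kg/m³
  sample U: E = 191.3 GPa, ρ = 7790 kg/m³
  sample X: E = 65.02 GPa, ρ = 2290 kg/m³
  sample Y: E = 124.1 GPa, ρ = 8906 kg/m³
  sample W: E = 71.22 GPa, ρ = 2755 kg/m³
  sample H: E = 297.2 GPa, ρ = 3230 kg/m³
  sample V: E = 69.24 GPa, ρ = 2530 kg/m³
  sample H: M = 92.0 MN·m/kg
  sample X: M = 28.4 MN·m/kg
  sample V: M = 27.4 MN·m/kg
  sample W: M = 25.9 MN·m/kg
  sample U: M = 24.6 MN·m/kg
  sample Y: M = 13.9 MN·m/kg
  sample D: M = 10.4 MN·m/kg
Highest index: sample H.

sample H, M = 92.0 MN·m/kg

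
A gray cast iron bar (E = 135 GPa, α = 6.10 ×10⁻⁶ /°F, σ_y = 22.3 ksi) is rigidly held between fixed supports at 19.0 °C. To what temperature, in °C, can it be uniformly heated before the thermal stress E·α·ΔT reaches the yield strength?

α = 6.10×10⁻⁶/°F × 9/5 = 11.0×10⁻⁶/K.
σ_y = 22.3 ksi = 153.8 MPa.
E·α·ΔT = 153.8 MPa ⇒ ΔT = 153.8 / (135.0×10³ × 11.0×10⁻⁶) = 103.7 K.
T = 19.0 + 103.7 = 122.7 °C.

123 °C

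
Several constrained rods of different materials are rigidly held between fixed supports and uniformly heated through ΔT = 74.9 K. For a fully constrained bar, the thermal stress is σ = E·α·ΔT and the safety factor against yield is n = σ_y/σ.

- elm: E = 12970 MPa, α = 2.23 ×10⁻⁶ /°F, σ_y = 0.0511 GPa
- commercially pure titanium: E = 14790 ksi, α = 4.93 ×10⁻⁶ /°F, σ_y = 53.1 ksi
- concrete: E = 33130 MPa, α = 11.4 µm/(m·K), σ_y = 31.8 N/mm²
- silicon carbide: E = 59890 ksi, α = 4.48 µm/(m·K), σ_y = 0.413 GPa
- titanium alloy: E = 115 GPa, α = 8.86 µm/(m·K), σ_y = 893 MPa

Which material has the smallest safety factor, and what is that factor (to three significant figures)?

concrete, n = 1.12

With everything in SI (GPa, ×10⁻⁶/K, MPa):
  elm: E = 12.97, α = 4.01, σ_y = 51.10 → σ = 3.90 MPa, n = 13.1
  commercially pure titanium: E = 102.0, α = 8.87, σ_y = 366.1 → σ = 67.8 MPa, n = 5.40
  concrete: E = 33.13, α = 11.4, σ_y = 31.80 → σ = 28.3 MPa, n = 1.12
  silicon carbide: E = 412.9, α = 4.48, σ_y = 413.0 → σ = 139 MPa, n = 2.98
  titanium alloy: E = 115.0, α = 8.86, σ_y = 893.0 → σ = 76.3 MPa, n = 11.7
Smallest n: concrete with n = 1.12.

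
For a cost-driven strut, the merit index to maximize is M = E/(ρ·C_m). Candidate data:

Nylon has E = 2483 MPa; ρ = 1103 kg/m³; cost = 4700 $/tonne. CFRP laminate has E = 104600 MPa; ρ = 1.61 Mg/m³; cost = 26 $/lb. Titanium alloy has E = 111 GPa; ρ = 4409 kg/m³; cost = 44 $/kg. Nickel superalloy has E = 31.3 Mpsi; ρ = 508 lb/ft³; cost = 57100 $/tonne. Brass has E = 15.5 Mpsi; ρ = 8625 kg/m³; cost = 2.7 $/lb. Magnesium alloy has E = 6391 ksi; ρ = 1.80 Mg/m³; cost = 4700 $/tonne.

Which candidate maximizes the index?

magnesium alloy

Normalizing units and computing the index:
  nylon: E = 2.483 GPa, ρ = 1103 kg/m³, cost = 4.700 $/kg
  CFRP laminate: E = 104.6 GPa, ρ = 1610 kg/m³, cost = 57.32 $/kg
  titanium alloy: E = 111.0 GPa, ρ = 4409 kg/m³, cost = 44.00 $/kg
  nickel superalloy: E = 215.8 GPa, ρ = 8137 kg/m³, cost = 57.10 $/kg
  brass: E = 106.9 GPa, ρ = 8625 kg/m³, cost = 5.952 $/kg
  magnesium alloy: E = 44.06 GPa, ρ = 1800 kg/m³, cost = 4.700 $/kg
  magnesium alloy: M = 5.21 MN·m per $
  brass: M = 2.08 MN·m per $
  CFRP laminate: M = 1.13 MN·m per $
  titanium alloy: M = 0.572 MN·m per $
  nylon: M = 0.479 MN·m per $
  nickel superalloy: M = 0.464 MN·m per $
Magnesium alloy has the largest M.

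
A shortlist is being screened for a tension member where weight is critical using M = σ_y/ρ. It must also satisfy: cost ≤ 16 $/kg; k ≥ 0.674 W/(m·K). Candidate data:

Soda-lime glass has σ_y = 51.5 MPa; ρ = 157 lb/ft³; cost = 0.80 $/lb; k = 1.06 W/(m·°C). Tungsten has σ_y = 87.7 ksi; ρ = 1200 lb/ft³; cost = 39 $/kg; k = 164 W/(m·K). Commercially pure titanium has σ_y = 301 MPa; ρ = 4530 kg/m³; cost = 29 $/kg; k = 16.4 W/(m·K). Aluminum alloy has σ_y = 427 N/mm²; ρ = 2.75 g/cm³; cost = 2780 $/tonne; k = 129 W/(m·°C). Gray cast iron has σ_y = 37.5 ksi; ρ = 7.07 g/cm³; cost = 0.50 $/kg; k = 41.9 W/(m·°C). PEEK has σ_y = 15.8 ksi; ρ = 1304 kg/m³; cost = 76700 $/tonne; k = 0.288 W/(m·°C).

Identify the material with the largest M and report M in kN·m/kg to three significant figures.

Screen on constraints: cost ≤ 16 $/kg; k ≥ 0.674 W/(m·K). Survivors: soda-lime glass, aluminum alloy, gray cast iron.
After converting to SI:
  soda-lime glass: σ_y = 51.50 MPa, ρ = 2515 kg/m³
  aluminum alloy: σ_y = 427.0 MPa, ρ = 2750 kg/m³
  gray cast iron: σ_y = 258.6 MPa, ρ = 7070 kg/m³
  aluminum alloy: M = 155 kN·m/kg
  gray cast iron: M = 36.6 kN·m/kg
  soda-lime glass: M = 20.5 kN·m/kg
The maximum is for aluminum alloy.

aluminum alloy, M = 155 kN·m/kg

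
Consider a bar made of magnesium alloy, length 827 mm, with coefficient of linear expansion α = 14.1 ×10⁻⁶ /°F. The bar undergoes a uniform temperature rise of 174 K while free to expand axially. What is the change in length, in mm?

3.65 mm

Convert α: 14.1×10⁻⁶/°F × (9/5) = 25.4×10⁻⁶/K.
ΔL = α·L₀·ΔT = 25.4×10⁻⁶ × 827 mm × 174.0 K = 3.65 mm.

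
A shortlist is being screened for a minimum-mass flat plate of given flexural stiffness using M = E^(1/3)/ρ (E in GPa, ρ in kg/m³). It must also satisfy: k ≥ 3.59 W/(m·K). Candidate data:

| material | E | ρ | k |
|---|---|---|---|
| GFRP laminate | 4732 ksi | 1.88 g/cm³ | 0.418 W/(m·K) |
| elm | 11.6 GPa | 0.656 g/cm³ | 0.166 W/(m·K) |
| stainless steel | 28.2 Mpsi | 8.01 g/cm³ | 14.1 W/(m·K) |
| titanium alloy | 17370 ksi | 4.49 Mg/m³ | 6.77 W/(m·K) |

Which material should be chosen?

titanium alloy

Screen on constraints: k ≥ 3.59 W/(m·K). Survivors: stainless steel, titanium alloy.
Normalizing units and computing the index:
  stainless steel: E = 194.4 GPa, ρ = 8010 kg/m³
  titanium alloy: E = 119.8 GPa, ρ = 4490 kg/m³
  titanium alloy: M = 1.10×10⁻³
  stainless steel: M = 0.723×10⁻³
Titanium alloy has the largest M.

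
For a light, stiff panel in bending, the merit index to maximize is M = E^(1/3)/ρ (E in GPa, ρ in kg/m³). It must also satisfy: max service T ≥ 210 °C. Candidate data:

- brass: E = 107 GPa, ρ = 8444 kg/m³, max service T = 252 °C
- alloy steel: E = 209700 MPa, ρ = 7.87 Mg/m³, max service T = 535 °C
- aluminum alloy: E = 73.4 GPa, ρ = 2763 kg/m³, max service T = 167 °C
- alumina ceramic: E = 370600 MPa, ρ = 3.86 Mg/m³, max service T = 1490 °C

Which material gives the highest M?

Screen on constraints: max service T ≥ 210 °C. Survivors: brass, alloy steel, alumina ceramic.
Convert each candidate to consistent units, then evaluate M:
  brass: E = 107.0 GPa, ρ = 8444 kg/m³
  alloy steel: E = 209.7 GPa, ρ = 7870 kg/m³
  alumina ceramic: E = 370.6 GPa, ρ = 3860 kg/m³
  alumina ceramic: M = 1.86×10⁻³
  alloy steel: M = 0.755×10⁻³
  brass: M = 0.562×10⁻³
The maximum is for alumina ceramic.

alumina ceramic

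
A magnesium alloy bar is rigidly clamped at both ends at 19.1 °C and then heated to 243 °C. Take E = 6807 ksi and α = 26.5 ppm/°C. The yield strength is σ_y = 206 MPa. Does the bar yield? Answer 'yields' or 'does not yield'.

E = 6807 ksi = 46.93 GPa.
ΔT = 223.9 K. Constrained thermal stress σ = E·α·ΔT = 46.93×10³ MPa × 26.5×10⁻⁶ × 223.9 = 278 MPa (compressive).
Compare to σ_y = 206 MPa: σ ≥ σ_y, so it yields.

yields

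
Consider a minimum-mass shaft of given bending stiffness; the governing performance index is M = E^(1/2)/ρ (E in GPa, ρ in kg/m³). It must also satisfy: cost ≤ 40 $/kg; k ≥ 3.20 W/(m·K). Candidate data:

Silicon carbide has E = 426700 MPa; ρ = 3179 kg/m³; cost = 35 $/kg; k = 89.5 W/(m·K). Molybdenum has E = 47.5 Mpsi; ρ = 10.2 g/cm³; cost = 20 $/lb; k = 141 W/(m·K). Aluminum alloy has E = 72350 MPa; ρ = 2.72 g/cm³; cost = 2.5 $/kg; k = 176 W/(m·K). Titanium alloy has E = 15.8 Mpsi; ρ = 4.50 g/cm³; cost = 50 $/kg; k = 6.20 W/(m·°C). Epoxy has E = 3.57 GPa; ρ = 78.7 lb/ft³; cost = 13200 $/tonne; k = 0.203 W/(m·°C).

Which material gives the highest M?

Screen on constraints: cost ≤ 40 $/kg; k ≥ 3.20 W/(m·K). Survivors: silicon carbide, aluminum alloy.
In SI units:
  silicon carbide: E = 426.7 GPa, ρ = 3179 kg/m³
  aluminum alloy: E = 72.35 GPa, ρ = 2720 kg/m³
  silicon carbide: M = 6.50×10⁻³
  aluminum alloy: M = 3.13×10⁻³
Highest index: silicon carbide.

silicon carbide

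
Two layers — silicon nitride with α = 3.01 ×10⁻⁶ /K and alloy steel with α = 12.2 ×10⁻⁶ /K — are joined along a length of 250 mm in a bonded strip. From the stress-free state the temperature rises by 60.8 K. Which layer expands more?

α(silicon nitride) = 3.01×10⁻⁶/K vs α(alloy steel) = 12.2×10⁻⁶/K.
Higher α expands more for the same ΔT: alloy steel.

alloy steel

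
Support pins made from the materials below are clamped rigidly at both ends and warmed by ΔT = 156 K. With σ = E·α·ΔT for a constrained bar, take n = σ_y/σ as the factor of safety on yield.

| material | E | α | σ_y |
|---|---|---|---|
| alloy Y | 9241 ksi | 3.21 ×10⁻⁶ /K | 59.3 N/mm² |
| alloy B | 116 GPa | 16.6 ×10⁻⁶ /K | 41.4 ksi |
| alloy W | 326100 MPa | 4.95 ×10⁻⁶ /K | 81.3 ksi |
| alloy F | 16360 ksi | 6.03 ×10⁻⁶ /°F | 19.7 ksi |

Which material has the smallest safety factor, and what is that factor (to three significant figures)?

Converting E to GPa, α to ×10⁻⁶/K, σ_y to MPa, then σ and n for each:
  alloy Y: E = 63.71, α = 3.21, σ_y = 59.30 → σ = 31.9 MPa, n = 1.86
  alloy B: E = 116.0, α = 16.6, σ_y = 285.4 → σ = 300 MPa, n = 0.950
  alloy W: E = 326.1, α = 4.95, σ_y = 560.5 → σ = 252 MPa, n = 2.23
  alloy F: E = 112.8, α = 10.9, σ_y = 135.8 → σ = 191 MPa, n = 0.711
Alloy F has the lowest safety factor, n = 0.711.

alloy F, n = 0.711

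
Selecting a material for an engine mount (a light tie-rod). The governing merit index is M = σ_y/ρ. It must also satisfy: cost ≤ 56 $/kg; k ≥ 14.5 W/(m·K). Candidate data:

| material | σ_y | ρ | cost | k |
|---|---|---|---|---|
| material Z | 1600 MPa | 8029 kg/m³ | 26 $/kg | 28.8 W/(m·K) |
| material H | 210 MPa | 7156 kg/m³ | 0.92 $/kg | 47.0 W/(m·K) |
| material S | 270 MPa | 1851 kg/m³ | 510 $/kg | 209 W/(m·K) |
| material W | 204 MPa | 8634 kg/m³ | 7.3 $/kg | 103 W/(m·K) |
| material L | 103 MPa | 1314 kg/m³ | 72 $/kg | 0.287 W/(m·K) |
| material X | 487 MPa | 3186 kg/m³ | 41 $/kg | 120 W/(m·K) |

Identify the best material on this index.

Screen on constraints: cost ≤ 56 $/kg; k ≥ 14.5 W/(m·K). Survivors: material Z, material H, material W, material X.
Computing M directly (units already consistent):
  material Z: M = 199 kN·m/kg
  material X: M = 153 kN·m/kg
  material H: M = 29.3 kN·m/kg
  material W: M = 23.6 kN·m/kg
Material Z has the largest M.

material Z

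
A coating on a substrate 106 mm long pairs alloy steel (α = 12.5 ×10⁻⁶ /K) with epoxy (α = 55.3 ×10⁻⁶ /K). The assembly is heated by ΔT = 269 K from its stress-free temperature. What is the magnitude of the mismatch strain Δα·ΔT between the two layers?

0.0115

Δα = |12.5 − 55.3|×10⁻⁶/K = 42.8×10⁻⁶/K.
Mismatch strain = Δα·ΔT = 42.8×10⁻⁶ × 269.0 = 0.0115.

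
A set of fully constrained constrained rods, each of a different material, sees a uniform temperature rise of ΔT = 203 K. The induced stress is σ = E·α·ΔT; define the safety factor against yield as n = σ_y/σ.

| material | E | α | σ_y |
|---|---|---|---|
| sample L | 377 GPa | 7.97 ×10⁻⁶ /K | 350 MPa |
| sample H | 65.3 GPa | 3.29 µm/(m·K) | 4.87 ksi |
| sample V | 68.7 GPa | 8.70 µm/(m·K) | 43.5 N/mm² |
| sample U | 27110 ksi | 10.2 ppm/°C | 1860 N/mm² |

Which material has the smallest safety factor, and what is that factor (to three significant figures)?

Per material, after unit conversion:
  sample L: E = 377.0, α = 7.97, σ_y = 350.0 → σ = 610 MPa, n = 0.574
  sample H: E = 65.30, α = 3.29, σ_y = 33.58 → σ = 43.6 MPa, n = 0.770
  sample V: E = 68.70, α = 8.70, σ_y = 43.50 → σ = 121 MPa, n = 0.359
  sample U: E = 186.9, α = 10.2, σ_y = 1860 → σ = 387 MPa, n = 4.81
Sample V has the lowest safety factor, n = 0.359.

sample V, n = 0.359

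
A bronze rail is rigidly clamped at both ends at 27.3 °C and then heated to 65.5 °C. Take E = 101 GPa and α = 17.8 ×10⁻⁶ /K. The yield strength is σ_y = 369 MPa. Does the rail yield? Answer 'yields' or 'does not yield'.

ΔT = 38.20 K. Constrained thermal stress σ = E·α·ΔT = 101.0×10³ MPa × 17.8×10⁻⁶ × 38.20 = 68.7 MPa (compressive).
Compare to σ_y = 369 MPa: σ < σ_y, so it does not yield.

does not yield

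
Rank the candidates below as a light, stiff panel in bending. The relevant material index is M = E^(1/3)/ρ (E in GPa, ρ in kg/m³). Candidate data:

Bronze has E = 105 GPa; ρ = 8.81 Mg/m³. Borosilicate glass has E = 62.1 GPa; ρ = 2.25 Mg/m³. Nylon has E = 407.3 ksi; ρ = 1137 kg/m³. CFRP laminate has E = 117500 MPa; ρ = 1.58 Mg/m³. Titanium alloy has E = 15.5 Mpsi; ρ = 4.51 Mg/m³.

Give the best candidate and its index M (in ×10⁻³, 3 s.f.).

In SI units:
  bronze: E = 105.0 GPa, ρ = 8810 kg/m³
  borosilicate glass: E = 62.10 GPa, ρ = 2250 kg/m³
  nylon: E = 2.808 GPa, ρ = 1137 kg/m³
  CFRP laminate: E = 117.5 GPa, ρ = 1580 kg/m³
  titanium alloy: E = 106.9 GPa, ρ = 4510 kg/m³
  CFRP laminate: M = 3.10×10⁻³
  borosilicate glass: M = 1.76×10⁻³
  nylon: M = 1.24×10⁻³
  titanium alloy: M = 1.05×10⁻³
  bronze: M = 0.535×10⁻³
Highest index: CFRP laminate.

CFRP laminate, M = 3.10×10⁻³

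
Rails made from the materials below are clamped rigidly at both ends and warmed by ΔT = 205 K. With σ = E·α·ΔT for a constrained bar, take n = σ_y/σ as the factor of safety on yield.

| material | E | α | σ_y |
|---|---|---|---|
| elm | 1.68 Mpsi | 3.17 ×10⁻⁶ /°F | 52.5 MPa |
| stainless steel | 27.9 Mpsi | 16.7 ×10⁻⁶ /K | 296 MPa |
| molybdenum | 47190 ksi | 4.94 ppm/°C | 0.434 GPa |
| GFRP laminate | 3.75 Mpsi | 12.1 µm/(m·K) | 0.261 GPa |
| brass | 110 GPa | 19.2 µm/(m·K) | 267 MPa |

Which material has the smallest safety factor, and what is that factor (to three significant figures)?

stainless steel, n = 0.449

Converting E to GPa, α to ×10⁻⁶/K, σ_y to MPa, then σ and n for each:
  elm: E = 11.58, α = 5.71, σ_y = 52.50 → σ = 13.5 MPa, n = 3.87
  stainless steel: E = 192.4, α = 16.7, σ_y = 296.0 → σ = 659 MPa, n = 0.449
  molybdenum: E = 325.4, α = 4.94, σ_y = 434.0 → σ = 329 MPa, n = 1.32
  GFRP laminate: E = 25.86, α = 12.1, σ_y = 261.0 → σ = 64.1 MPa, n = 4.07
  brass: E = 110.0, α = 19.2, σ_y = 267.0 → σ = 433 MPa, n = 0.617
The minimum is stainless steel at n = 0.449.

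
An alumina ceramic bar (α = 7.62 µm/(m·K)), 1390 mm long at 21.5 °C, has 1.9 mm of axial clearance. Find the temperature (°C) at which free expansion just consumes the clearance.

α·L₀·ΔT = 1.9 mm ⇒ ΔT = 1.9 / (7.62×10⁻⁶ × 1390.0) = 179.4 K.
T = 21.5 + 179.4 = 200.9 °C.

201 °C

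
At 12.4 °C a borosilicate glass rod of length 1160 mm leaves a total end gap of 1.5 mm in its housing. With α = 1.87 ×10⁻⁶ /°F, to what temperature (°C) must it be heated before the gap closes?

α = 1.87×10⁻⁶/°F × 9/5 = 3.37×10⁻⁶/K.
α·L₀·ΔT = 1.5 mm ⇒ ΔT = 1.5 / (3.37×10⁻⁶ × 1160.0) = 384.2 K.
T = 12.4 + 384.2 = 396.6 °C.

397 °C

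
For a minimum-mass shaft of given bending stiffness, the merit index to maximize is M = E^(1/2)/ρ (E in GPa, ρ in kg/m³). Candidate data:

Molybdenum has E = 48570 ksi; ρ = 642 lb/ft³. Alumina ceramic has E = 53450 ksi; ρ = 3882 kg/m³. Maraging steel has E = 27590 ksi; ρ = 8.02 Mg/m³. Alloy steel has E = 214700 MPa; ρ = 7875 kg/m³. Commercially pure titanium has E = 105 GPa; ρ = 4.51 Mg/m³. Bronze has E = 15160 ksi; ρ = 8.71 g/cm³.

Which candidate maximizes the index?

alumina ceramic

Convert each candidate to consistent units, then evaluate M:
  molybdenum: E = 334.9 GPa, ρ = 10280 kg/m³
  alumina ceramic: E = 368.5 GPa, ρ = 3882 kg/m³
  maraging steel: E = 190.2 GPa, ρ = 8020 kg/m³
  alloy steel: E = 214.7 GPa, ρ = 7875 kg/m³
  commercially pure titanium: E = 105.0 GPa, ρ = 4510 kg/m³
  bronze: E = 104.5 GPa, ρ = 8710 kg/m³
  alumina ceramic: M = 4.95×10⁻³
  commercially pure titanium: M = 2.27×10⁻³
  alloy steel: M = 1.86×10⁻³
  molybdenum: M = 1.78×10⁻³
  maraging steel: M = 1.72×10⁻³
  bronze: M = 1.17×10⁻³
Alumina ceramic has the largest M.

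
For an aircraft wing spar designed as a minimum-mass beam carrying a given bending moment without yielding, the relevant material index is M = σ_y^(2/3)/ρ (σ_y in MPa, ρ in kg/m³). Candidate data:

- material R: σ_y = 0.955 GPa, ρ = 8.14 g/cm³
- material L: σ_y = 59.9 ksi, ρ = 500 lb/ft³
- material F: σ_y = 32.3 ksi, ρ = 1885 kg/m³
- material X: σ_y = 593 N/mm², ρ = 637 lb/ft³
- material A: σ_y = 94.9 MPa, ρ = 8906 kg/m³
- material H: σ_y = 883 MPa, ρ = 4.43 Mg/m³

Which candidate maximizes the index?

Putting every candidate on a common basis:
  material R: σ_y = 955.0 MPa, ρ = 8140 kg/m³
  material L: σ_y = 413.0 MPa, ρ = 8009 kg/m³
  material F: σ_y = 222.7 MPa, ρ = 1885 kg/m³
  material X: σ_y = 593.0 MPa, ρ = 10200 kg/m³
  material A: σ_y = 94.90 MPa, ρ = 8906 kg/m³
  material H: σ_y = 883.0 MPa, ρ = 4430 kg/m³
  material H: M = 20.8×10⁻³
  material F: M = 19.5×10⁻³
  material R: M = 11.9×10⁻³
  material L: M = 6.92×10⁻³
  material X: M = 6.92×10⁻³
  material A: M = 2.34×10⁻³
The maximum is for material H.

material H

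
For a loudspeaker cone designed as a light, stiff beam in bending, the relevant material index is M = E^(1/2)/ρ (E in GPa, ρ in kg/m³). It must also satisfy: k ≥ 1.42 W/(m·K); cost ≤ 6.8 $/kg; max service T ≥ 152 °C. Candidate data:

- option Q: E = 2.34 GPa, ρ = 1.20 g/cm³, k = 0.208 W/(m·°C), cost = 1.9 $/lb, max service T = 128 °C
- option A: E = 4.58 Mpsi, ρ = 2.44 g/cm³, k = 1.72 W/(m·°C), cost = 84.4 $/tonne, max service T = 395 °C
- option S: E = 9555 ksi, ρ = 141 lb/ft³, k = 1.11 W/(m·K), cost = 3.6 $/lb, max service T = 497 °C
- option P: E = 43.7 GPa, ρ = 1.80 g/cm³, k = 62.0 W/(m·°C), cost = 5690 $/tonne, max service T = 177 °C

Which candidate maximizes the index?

option P

Screen on constraints: k ≥ 1.42 W/(m·K); cost ≤ 6.8 $/kg; max service T ≥ 152 °C. Survivors: option A, option P.
Normalizing units and computing the index:
  option A: E = 31.58 GPa, ρ = 2440 kg/m³
  option P: E = 43.70 GPa, ρ = 1800 kg/m³
  option P: M = 3.67×10⁻³
  option A: M = 2.30×10⁻³
Highest index: option P.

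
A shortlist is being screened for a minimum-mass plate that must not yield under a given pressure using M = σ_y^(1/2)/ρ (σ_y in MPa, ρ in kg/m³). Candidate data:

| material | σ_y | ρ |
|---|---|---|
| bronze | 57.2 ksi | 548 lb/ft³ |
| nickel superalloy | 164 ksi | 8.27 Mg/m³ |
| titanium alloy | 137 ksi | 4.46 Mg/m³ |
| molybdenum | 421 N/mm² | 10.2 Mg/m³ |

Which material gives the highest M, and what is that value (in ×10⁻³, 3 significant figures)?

titanium alloy, M = 6.89×10⁻³

Putting every candidate on a common basis:
  bronze: σ_y = 394.4 MPa, ρ = 8778 kg/m³
  nickel superalloy: σ_y = 1131 MPa, ρ = 8270 kg/m³
  titanium alloy: σ_y = 944.6 MPa, ρ = 4460 kg/m³
  molybdenum: σ_y = 421.0 MPa, ρ = 10200 kg/m³
  titanium alloy: M = 6.89×10⁻³
  nickel superalloy: M = 4.07×10⁻³
  bronze: M = 2.26×10⁻³
  molybdenum: M = 2.01×10⁻³
Titanium alloy has the largest M.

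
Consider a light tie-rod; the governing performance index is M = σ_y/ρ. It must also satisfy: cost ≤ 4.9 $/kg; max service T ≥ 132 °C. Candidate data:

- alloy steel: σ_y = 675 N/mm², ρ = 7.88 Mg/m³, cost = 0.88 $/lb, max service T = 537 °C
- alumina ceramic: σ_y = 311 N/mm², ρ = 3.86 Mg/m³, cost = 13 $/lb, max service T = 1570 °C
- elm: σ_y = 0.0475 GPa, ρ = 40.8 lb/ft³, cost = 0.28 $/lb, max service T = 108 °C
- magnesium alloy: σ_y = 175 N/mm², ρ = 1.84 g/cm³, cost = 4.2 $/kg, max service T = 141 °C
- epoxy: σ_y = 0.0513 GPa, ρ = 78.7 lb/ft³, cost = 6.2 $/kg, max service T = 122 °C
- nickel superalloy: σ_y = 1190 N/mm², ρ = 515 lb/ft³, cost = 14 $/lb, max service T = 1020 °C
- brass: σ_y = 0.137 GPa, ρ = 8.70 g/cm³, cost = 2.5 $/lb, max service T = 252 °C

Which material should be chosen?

magnesium alloy

Screen on constraints: cost ≤ 4.9 $/kg; max service T ≥ 132 °C. Survivors: alloy steel, magnesium alloy.
Normalizing units and computing the index:
  alloy steel: σ_y = 675.0 MPa, ρ = 7880 kg/m³
  magnesium alloy: σ_y = 175.0 MPa, ρ = 1840 kg/m³
  magnesium alloy: M = 95.1 kN·m/kg
  alloy steel: M = 85.7 kN·m/kg
Magnesium alloy ranks first.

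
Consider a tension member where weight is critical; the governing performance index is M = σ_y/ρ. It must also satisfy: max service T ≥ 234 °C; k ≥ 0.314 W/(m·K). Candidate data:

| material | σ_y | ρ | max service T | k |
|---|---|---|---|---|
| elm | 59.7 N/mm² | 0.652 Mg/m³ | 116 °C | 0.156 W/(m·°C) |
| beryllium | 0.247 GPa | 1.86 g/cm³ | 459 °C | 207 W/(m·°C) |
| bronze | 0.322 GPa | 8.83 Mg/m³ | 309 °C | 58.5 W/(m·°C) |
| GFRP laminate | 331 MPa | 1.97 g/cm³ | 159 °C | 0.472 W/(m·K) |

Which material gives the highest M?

Screen on constraints: max service T ≥ 234 °C; k ≥ 0.314 W/(m·K). Survivors: beryllium, bronze.
Convert each candidate to consistent units, then evaluate M:
  beryllium: σ_y = 247.0 MPa, ρ = 1860 kg/m³
  bronze: σ_y = 322.0 MPa, ρ = 8830 kg/m³
  beryllium: M = 133 kN·m/kg
  bronze: M = 36.5 kN·m/kg
Beryllium has the largest M.

beryllium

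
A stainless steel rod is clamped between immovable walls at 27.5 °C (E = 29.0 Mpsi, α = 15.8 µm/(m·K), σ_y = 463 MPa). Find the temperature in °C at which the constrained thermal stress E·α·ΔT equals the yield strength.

174 °C

E = 29.0 Mpsi = 199.9 GPa.
E·α·ΔT = 463.0 MPa ⇒ ΔT = 463.0 / (199.9×10³ × 15.8×10⁻⁶) = 146.6 K.
T = 27.5 + 146.6 = 174.1 °C.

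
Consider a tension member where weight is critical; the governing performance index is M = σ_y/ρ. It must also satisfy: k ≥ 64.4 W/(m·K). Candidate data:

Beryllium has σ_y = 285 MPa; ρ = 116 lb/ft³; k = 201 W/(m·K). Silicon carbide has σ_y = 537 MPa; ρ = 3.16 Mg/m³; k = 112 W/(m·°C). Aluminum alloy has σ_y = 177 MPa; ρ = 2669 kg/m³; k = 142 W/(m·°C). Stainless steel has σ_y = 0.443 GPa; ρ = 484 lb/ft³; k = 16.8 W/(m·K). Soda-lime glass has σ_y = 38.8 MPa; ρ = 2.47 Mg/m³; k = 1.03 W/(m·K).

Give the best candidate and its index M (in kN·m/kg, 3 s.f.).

silicon carbide, M = 170 kN·m/kg

Screen on constraints: k ≥ 64.4 W/(m·K). Survivors: beryllium, silicon carbide, aluminum alloy.
Putting every candidate on a common basis:
  beryllium: σ_y = 285.0 MPa, ρ = 1858 kg/m³
  silicon carbide: σ_y = 537.0 MPa, ρ = 3160 kg/m³
  aluminum alloy: σ_y = 177.0 MPa, ρ = 2669 kg/m³
  silicon carbide: M = 170 kN·m/kg
  beryllium: M = 153 kN·m/kg
  aluminum alloy: M = 66.3 kN·m/kg
Silicon carbide ranks first.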